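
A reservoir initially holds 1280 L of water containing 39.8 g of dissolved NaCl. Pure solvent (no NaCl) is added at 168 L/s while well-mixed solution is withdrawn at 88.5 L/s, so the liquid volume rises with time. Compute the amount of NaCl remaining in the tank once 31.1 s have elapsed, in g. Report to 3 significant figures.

Let m(t) be the amount of NaCl. Volume: V(t) = V₀ + (Q_in − Q_out) t = 1280 + 79.500 t; V(31.1) = 3752.5 L.
No NaCl enters, so dm/dt = −Q_out · (m/V).
dm/m = −Q_out dt/(V₀ + 79.500 t); integrating gives ln(m/m₀) = −(Q_out/(Q_in−Q_out)) ln(V/V₀).
m = m₀ (V₀/V)^(Q_out/(Q_in−Q_out)) = 39.8 × (1280/3752.5)^(1.1132) = 12.020 g.

12.0 g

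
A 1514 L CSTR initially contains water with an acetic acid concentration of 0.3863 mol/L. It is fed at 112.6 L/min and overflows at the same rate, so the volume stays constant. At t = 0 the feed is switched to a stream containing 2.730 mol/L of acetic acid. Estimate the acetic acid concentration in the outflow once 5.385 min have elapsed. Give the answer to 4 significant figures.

1.160 mol/L

Mass balance on the solute (V constant): V dC/dt = Q(C_in − C).
So dC/dt = (C_in − C)/τ with τ = V/Q = 1514/112.6 = 13.4458 min.
Solution: C(t) = C_in + (C₀ − C_in) e^(−t/τ).
C(5.385) = 2.730 + (0.3863 − 2.730)·e^(−5.385/13.4458) = 2.730 + (-2.34370)·0.669988 = 1.15975 mol/L.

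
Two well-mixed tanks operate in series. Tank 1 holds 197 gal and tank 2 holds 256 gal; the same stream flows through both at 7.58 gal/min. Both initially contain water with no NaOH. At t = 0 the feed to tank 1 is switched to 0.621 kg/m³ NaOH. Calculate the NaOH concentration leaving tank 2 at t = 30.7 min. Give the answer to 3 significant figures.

Time constants: τᵢ = Vᵢ/Q for each well-mixed tank.
τ₁ = 197/7.58 = 25.989 min; τ₂ = 256/7.58 = 33.773 min.
Solving the cascade with C₁(0)=C₂(0)=0 gives C₂(t) = C_in[1 − (τ₁ e^(−t/τ₁) − τ₂ e^(−t/τ₂))/(τ₁ − τ₂)].
At t = 30.7: e^(−t/τ₁) = 0.30690, e^(−t/τ₂) = 0.40292.
C₂ = 0.621·[1 − (25.989·0.30690 − 33.773·0.40292)/(-7.7836)] = 0.621·0.27644 = 0.17167 kg/m³.

0.172 kg/m³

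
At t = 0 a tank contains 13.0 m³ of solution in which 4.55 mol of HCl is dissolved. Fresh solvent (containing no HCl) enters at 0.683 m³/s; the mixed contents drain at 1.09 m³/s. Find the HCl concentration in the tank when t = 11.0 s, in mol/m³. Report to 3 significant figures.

0.172 mol/m³

Let m(t) be the amount of HCl. Volume: V(t) = V₀ + (Q_in − Q_out) t = 13.0 − 0.40700 t; V(11.0) = 8.5230 m³.
Species balance (pure solvent in): dm/dt = −Q_out · m/V(t).
Separate: dm/m = −Q_out dt/V(t) ⇒ ln(m/m₀) = −(Q_out/(Q_in−Q_out)) ln(V/V₀).
m = m₀ (V₀/V)^(Q_out/(Q_in−Q_out)) = 4.55 × (13.0/8.5230)^(-2.6781) = 1.4688 mol.
C = m/V = 1.4688/8.5230 = 0.17234 mol/m³.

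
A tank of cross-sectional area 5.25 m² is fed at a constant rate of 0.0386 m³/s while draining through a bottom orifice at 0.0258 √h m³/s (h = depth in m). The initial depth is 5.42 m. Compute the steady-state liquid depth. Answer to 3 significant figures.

A dh/dt = Q_in − 0.0258 √h. Steady state requires inflow = outflow:
Q_in = 0.0258 √h_ss ⇒ √h_ss = 0.0386/0.0258 = 1.4961.
h_ss = 1.4961² = 2.2384 m. (Since h₀ = 5.42 m > h_ss, the level will fall toward this value.)

2.24 m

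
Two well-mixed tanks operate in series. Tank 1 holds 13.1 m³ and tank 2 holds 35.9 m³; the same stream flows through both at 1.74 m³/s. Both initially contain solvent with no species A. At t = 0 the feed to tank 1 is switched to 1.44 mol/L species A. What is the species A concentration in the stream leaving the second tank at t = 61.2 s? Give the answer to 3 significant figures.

Each tank obeys Vᵢ dCᵢ/dt = Q(Cᵢ₋₁ − Cᵢ), so τᵢ = Vᵢ/Q.
τ₁ = 13.1/1.74 = 7.5287 s; τ₂ = 35.9/1.74 = 20.632 s.
Tank 1: C₁ = C_in(1 − e^(−t/τ₁)). Tank 2 (τ₁ ≠ τ₂): C₂ = C_in[1 − (τ₁ e^(−t/τ₁) − τ₂ e^(−t/τ₂))/(τ₁ − τ₂)].
At t = 61.2: e^(−t/τ₁) = 0.00029491, e^(−t/τ₂) = 0.051497.
C₂ = 1.44·[1 − (7.5287·0.00029491 − 20.632·0.051497)/(-13.103)] = 1.44·0.91908 = 1.3235 mol/L.

1.32 mol/L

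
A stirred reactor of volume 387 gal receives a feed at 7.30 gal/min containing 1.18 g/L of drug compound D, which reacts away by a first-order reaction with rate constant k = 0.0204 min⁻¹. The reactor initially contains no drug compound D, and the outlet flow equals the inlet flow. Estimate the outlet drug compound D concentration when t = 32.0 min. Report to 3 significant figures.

0.406 g/L

Accumulation = in − out − consumed: V dC/dt = Q C_in − Q C − k V C.
This is linear with rate a = Q/V + k = 0.039263 min⁻¹.
C_ss = Q C_in/(Q + kV) = 0.56690 g/L; C(t) = C_ss + (C₀ − C_ss) e^(−a t).
C(32.0) = 0.56690 + (-0.56690)·e^(−0.039263·32.0) = 0.56690 + (-0.56690)·0.28467 = 0.40552 g/L.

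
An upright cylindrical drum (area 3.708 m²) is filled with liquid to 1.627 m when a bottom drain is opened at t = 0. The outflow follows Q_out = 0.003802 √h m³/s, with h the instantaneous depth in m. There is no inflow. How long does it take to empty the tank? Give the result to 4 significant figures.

2488 s

A dh/dt = −Q_out = −0.003802 √h.
∫ h^(−1/2) dh = −(0.003802/A) ∫ dt, giving 2√h = 2√h₀ − (0.003802/A) t.
Set h = 0: 2√h₀ = (0.003802/A) t_empty ⇒ t_empty = 2A√h₀/0.003802.
t_empty = 2·3.708·√1.627/0.003802 = 7.41600·1.27554/0.003802 = 2488.01 s.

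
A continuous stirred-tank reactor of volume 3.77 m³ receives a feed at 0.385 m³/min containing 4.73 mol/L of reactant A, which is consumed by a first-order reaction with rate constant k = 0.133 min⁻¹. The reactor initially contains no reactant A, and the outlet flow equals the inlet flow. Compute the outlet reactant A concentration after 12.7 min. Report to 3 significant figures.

Accumulation = in − out − consumed: V dC/dt = Q C_in − Q C − k V C.
dC/dt = (Q/V) C_in − (Q/V + k) C; effective rate a = Q/V + k = 0.10212 + 0.133 = 0.23512 min⁻¹.
C_ss = Q C_in/(Q + kV) = 2.0544 mol/L; C(t) = C_ss + (C₀ − C_ss) e^(−a t).
C(12.7) = 2.0544 + (-2.0544)·e^(−0.23512·12.7) = 2.0544 + (-2.0544)·0.050486 = 1.9507 mol/L.

1.95 mol/L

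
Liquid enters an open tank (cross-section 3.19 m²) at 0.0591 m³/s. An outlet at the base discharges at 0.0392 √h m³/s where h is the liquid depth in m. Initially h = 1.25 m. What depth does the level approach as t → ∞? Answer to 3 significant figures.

2.27 m

Volume balance on the tank: A dh/dt = Q_in − 0.0392 √h. At steady state dh/dt = 0:
Q_in = 0.0392 √h_ss ⇒ √h_ss = 0.0591/0.0392 = 1.5077.
h_ss = 1.5077² = 2.2730 m. (Since h₀ = 1.25 m < h_ss, the level will rise toward this value.)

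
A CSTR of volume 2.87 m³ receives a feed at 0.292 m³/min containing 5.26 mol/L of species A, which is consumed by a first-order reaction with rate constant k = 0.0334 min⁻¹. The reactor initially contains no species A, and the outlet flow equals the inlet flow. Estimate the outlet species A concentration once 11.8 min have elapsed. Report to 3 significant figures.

Species balance: V dC/dt = Q C_in − Q C − k V C.
dC/dt = (Q/V) C_in − (Q/V + k) C; effective rate a = Q/V + k = 0.10174 + 0.0334 = 0.13514 min⁻¹.
C_ss = Q C_in/(Q + kV) = 3.9600 mol/L; C(t) = C_ss + (C₀ − C_ss) e^(−a t).
C(11.8) = 3.9600 + (-3.9600)·e^(−0.13514·11.8) = 3.9600 + (-3.9600)·0.20297 = 3.1562 mol/L.

3.16 mol/L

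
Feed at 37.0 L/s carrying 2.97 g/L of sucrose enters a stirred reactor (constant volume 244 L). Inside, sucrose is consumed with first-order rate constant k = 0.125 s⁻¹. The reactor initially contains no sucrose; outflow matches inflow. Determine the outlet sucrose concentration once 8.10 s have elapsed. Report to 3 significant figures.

1.45 g/L

Species balance: V dC/dt = Q C_in − Q C − k V C.
This is linear with rate a = Q/V + k = 0.27664 s⁻¹.
C_ss = Q C_in/(Q + kV) = 1.6280 g/L; C(t) = C_ss + (C₀ − C_ss) e^(−a t).
C(8.10) = 1.6280 + (-1.6280)·e^(−0.27664·8.10) = 1.6280 + (-1.6280)·0.10638 = 1.4548 g/L.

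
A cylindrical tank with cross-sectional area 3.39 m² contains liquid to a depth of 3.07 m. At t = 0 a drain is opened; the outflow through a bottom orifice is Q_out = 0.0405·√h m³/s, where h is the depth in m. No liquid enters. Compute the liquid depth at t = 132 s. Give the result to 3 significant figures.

0.929 m

With no inflow, A dh/dt = −0.0405 √h.
Separate and integrate: 2(√h − √h₀) = −(0.0405/A) t.
√h = √3.07 − 0.0405·132/(2·3.39) = 1.7521 − 0.78850 = 0.96365.
h = 0.96365² = 0.92861 m.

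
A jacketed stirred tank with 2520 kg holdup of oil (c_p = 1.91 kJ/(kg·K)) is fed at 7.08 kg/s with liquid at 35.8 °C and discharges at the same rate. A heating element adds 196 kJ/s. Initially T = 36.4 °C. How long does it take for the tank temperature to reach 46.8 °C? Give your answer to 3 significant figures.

491 s

M c_p dT/dt = ṁ c_p (T_in − T) + Q̇.
τ = M/ṁ = 355.93 s; T_ss = T_in + Q̇/(ṁ c_p) = 50.294 °C.
T(t) = T_ss + (T₀ − T_ss) e^(−t/τ). Set T = 46.8:
e^(−t/τ) = (46.8 − 50.294)/(36.4 − 50.294) = 0.25148
t = −355.93 · ln(0.25148) = 491.33 s.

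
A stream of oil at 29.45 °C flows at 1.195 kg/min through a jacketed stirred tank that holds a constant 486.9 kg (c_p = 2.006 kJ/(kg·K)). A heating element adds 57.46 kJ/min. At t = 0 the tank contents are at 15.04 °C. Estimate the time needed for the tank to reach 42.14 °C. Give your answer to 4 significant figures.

First-law balance (no shaft work): M c_p dT/dt = ṁ c_p (T_in − T) + 57.46.
τ = M/ṁ = 407.448 min; T_ss = T_in + Q̇/(ṁ c_p) = 53.4199 °C.
T(t) = T_ss + (T₀ − T_ss) e^(−t/τ). Set T = 42.14:
e^(−t/τ) = (42.14 − 53.4199)/(15.04 − 53.4199) = 0.293902
t = −407.448 · ln(0.293902) = 498.924 min.

498.9 min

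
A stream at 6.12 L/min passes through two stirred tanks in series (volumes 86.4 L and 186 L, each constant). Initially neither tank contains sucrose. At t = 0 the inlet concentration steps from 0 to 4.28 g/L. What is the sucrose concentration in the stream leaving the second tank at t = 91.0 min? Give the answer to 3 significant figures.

Time constants: τᵢ = Vᵢ/Q for each well-mixed tank.
τ₁ = 86.4/6.12 = 14.118 min; τ₂ = 186/6.12 = 30.392 min.
Solving the cascade with C₁(0)=C₂(0)=0 gives C₂(t) = C_in[1 − (τ₁ e^(−t/τ₁) − τ₂ e^(−t/τ₂))/(τ₁ − τ₂)].
At t = 91.0: e^(−t/τ₁) = 0.0015871, e^(−t/τ₂) = 0.050077.
C₂ = 4.28·[1 − (14.118·0.0015871 − 30.392·0.050077)/(-16.275)] = 4.28·0.90786 = 3.8856 g/L.

3.89 g/L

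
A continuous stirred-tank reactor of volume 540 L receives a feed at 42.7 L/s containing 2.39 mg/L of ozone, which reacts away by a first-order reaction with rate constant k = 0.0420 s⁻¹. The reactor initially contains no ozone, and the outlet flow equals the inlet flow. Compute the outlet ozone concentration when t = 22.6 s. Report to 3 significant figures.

1.46 mg/L

Accumulation = in − out − consumed: V dC/dt = Q C_in − Q C − k V C.
This is linear with rate a = Q/V + k = 0.12107 s⁻¹.
C_ss = Q C_in/(Q + kV) = 1.5609 mg/L; C(t) = C_ss + (C₀ − C_ss) e^(−a t).
C(22.6) = 1.5609 + (-1.5609)·e^(−0.12107·22.6) = 1.5609 + (-1.5609)·0.064811 = 1.4598 mg/L.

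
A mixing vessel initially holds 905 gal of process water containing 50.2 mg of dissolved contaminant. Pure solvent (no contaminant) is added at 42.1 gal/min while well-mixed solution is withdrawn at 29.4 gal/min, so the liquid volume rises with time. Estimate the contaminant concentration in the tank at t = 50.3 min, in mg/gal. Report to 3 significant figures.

Total volume: dV/dt = Q_in − Q_out = 12.700 gal/min, so V(t) = 905 + 12.700 t and V(50.3) = 1543.8 gal.
Solute balance: dm/dt = 0 − Q_out C = −Q_out m/V(t).
dm/m = −Q_out dt/(V₀ + 12.700 t); integrating gives ln(m/m₀) = −(Q_out/(Q_in−Q_out)) ln(V/V₀).
m = m₀ (V₀/V)^(Q_out/(Q_in−Q_out)) = 50.2 × (905/1543.8)^(2.3150) = 14.580 mg.
C = m/V = 14.580/1543.8 = 0.0094442 mg/gal.

0.00944 mg/gal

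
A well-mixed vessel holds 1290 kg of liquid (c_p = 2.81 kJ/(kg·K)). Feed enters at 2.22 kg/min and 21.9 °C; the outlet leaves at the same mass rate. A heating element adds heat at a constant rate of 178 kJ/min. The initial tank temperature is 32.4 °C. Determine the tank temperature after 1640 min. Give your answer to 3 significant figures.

Heat balance on the well-mixed liquid: M c_p dT/dt = ṁ c_p (T_in − T) + 178.
Rearrange: dT/dt = (T_ss − T)/τ with τ = M/ṁ = 581.08 min and T_ss = T_in + Q̇/(ṁ c_p) = 50.434 °C.
Solution: T(t) = T_ss + (T₀ − T_ss) e^(−t/τ).
T(1640) = 50.434 + (-18.034)·e^(−1640/581.08) = 50.434 + (-18.034)·0.059467 = 49.361 °C.

49.4 °C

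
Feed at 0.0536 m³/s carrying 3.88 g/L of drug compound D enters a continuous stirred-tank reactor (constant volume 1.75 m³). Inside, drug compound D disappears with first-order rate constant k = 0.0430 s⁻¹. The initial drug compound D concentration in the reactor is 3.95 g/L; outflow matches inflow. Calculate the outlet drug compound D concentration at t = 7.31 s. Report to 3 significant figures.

V dC/dt = Q(C_in − C) − k V C.
This is linear with rate a = Q/V + k = 0.073629 s⁻¹.
C_ss = Q C_in/(Q + kV) = 1.6140 g/L; C(t) = C_ss + (C₀ − C_ss) e^(−a t).
C(7.31) = 1.6140 + (2.3360)·e^(−0.073629·7.31) = 1.6140 + (2.3360)·0.58378 = 2.9777 g/L.

2.98 g/L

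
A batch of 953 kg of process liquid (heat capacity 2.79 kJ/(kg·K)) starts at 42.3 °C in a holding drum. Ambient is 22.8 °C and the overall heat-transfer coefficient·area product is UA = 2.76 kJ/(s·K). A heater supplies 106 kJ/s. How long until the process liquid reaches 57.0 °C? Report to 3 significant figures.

M c_p dT/dt = −UA(T − T_amb) + Q̇.
τ = M c_p/UA = 963.36 s; T_ss = T_amb + Q̇/UA = 22.8 + 106/2.76 = 61.206 °C.
T(t) = T_ss + (T₀ − T_ss)e^(−t/τ); set T = 57.0:
t = −τ ln[(T − T_ss)/(T₀ − T_ss)] = −963.36 · ln(0.22246) = 1447.9 s.

1450 s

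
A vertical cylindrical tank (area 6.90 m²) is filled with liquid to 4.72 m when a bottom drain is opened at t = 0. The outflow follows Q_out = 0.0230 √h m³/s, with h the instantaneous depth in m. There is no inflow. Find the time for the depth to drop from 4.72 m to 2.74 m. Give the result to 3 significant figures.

With no inflow, A dh/dt = −0.0230 √h.
This is separable: 2 d(√h)/dt = −0.0230/A, so √h = √h₀ − (0.0230/(2A)) t.
t = 2A(√h₀ − √h)/0.0230 = 2·6.90·(√4.72 − √2.74)/0.0230
  = 13.800 × (2.1726 − 1.6553) / 0.0230 = 310.36 s.

310 s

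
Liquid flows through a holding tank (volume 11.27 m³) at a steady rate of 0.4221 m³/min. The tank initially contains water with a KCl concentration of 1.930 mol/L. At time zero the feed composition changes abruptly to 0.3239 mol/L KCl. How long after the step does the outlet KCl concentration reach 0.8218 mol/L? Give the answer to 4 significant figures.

Species balance: V dC/dt = Q(C_in − C) ⇒ τ = V/Q = 26.6998 min.
C(t) = C_in + (C₀ − C_in) e^(−t/τ). Set C = 0.8218 and solve for t:
e^(−t/τ) = (C − C_in)/(C₀ − C_in) = (0.8218 − 0.3239)/(1.930 − 0.3239) = 0.310006
t = −τ ln(…) = 26.6998 × 1.17116 = 31.2699 min.

31.27 min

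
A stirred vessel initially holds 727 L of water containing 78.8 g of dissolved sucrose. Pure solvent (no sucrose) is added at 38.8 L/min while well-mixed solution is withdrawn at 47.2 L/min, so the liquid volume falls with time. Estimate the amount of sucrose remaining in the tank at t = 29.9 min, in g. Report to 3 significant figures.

7.28 g

Let m(t) be the amount of sucrose. Volume: V(t) = V₀ + (Q_in − Q_out) t = 727 − 8.4000 t; V(29.9) = 475.84 L.
No sucrose enters, so dm/dt = −Q_out · (m/V).
dm/m = −Q_out dt/(V₀ − 8.4000 t); integrating gives ln(m/m₀) = −(Q_out/(Q_in−Q_out)) ln(V/V₀).
m = m₀ (V₀/V)^(Q_out/(Q_in−Q_out)) = 78.8 × (727/475.84)^(-5.6190) = 7.2813 g.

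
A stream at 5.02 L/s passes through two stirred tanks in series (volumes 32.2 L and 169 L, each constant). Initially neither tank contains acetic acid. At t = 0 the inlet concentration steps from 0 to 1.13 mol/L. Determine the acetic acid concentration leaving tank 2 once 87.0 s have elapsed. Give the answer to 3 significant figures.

1.02 mol/L

Time constants: τᵢ = Vᵢ/Q for each well-mixed tank.
τ₁ = 32.2/5.02 = 6.4143 s; τ₂ = 169/5.02 = 33.665 s.
Solving the cascade with C₁(0)=C₂(0)=0 gives C₂(t) = C_in[1 − (τ₁ e^(−t/τ₁) − τ₂ e^(−t/τ₂))/(τ₁ − τ₂)].
At t = 87.0: e^(−t/τ₁) = 1.2868e-06, e^(−t/τ₂) = 0.075452.
C₂ = 1.13·[1 − (6.4143·1.2868e-06 − 33.665·0.075452)/(-27.251)] = 1.13·0.90679 = 1.0247 mol/L.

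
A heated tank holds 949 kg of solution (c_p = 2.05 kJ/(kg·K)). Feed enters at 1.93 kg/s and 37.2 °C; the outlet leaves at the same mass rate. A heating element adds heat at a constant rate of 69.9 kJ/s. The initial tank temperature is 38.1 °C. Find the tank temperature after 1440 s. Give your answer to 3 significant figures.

54.0 °C

M c_p dT/dt = ṁ c_p (T_in − T) + Q̇.
τ = M/ṁ = 491.71 s; T_ss = T_in + Q̇/(ṁ c_p) = 37.2 + 69.9/(1.93·2.05) = 54.867 °C.
This is linear first-order; T(t) = T_ss + (T₀ − T_ss) e^(−t/τ).
T(1440) = 54.867 + (-16.767)·e^(−1440/491.71) = 54.867 + (-16.767)·0.053474 = 53.971 °C.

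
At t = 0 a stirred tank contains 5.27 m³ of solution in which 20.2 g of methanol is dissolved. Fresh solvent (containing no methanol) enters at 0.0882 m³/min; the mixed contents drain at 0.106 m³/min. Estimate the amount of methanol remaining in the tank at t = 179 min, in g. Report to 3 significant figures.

0.0805 g

Let m(t) be the amount of methanol. Volume: V(t) = V₀ + (Q_in − Q_out) t = 5.27 − 0.017800 t; V(179) = 2.0838 m³.
Solute balance: dm/dt = 0 − Q_out C = −Q_out m/V(t).
Separate: dm/m = −Q_out dt/V(t) ⇒ ln(m/m₀) = −(Q_out/(Q_in−Q_out)) ln(V/V₀).
m = m₀ (V₀/V)^(Q_out/(Q_in−Q_out)) = 20.2 × (5.27/2.0838)^(-5.9551) = 0.080489 g.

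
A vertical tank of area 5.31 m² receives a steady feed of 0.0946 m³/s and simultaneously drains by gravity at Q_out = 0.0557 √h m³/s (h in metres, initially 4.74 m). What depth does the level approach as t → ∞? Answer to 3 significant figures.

A dh/dt = Q_in − 0.0557 √h. Steady state requires inflow = outflow:
Q_in = 0.0557 √h_ss ⇒ √h_ss = 0.0946/0.0557 = 1.6984.
h_ss = 1.6984² = 2.8845 m. (Since h₀ = 4.74 m > h_ss, the level will fall toward this value.)

2.88 m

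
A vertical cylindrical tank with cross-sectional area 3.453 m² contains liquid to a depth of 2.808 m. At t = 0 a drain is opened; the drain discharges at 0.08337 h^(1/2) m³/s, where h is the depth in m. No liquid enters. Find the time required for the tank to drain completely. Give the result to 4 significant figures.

138.8 s

Mass balance (ρ constant): A dh/dt = −0.08337 √h.
∫ h^(−1/2) dh = −(0.08337/A) ∫ dt, giving 2√h = 2√h₀ − (0.08337/A) t.
Tank is empty when √h = 0: t_empty = 2A√h₀/0.08337.
t_empty = 2·3.453·√2.808/0.08337 = 6.90600·1.67571/0.08337 = 138.808 s.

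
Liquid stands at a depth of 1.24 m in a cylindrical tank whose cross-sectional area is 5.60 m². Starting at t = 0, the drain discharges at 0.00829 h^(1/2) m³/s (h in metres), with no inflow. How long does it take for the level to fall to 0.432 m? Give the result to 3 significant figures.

616 s

Mass balance (ρ constant): A dh/dt = −0.00829 √h.
∫ h^(−1/2) dh = −(0.00829/A) ∫ dt, giving 2√h = 2√h₀ − (0.00829/A) t.
t = 2A(√h₀ − √h)/0.00829 = 2·5.60·(√1.24 − √0.432)/0.00829
  = 11.200 × (1.1136 − 0.65727) / 0.00829 = 616.45 s.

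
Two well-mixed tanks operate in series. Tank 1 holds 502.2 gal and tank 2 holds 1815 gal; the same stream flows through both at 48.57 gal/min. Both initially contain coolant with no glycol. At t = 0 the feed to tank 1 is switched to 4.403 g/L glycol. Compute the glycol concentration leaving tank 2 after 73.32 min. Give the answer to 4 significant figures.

Species balance on tank i: dCᵢ/dt = (Cᵢ₋₁ − Cᵢ)/τᵢ with τᵢ = Vᵢ/Q.
τ₁ = 502.2/48.57 = 10.3397 min; τ₂ = 1815/48.57 = 37.3687 min.
Solving the cascade with C₁(0)=C₂(0)=0 gives C₂(t) = C_in[1 − (τ₁ e^(−t/τ₁) − τ₂ e^(−t/τ₂))/(τ₁ − τ₂)].
At t = 73.32: e^(−t/τ₁) = 0.000832478, e^(−t/τ₂) = 0.140568.
C₂ = 4.403·[1 − (10.3397·0.000832478 − 37.3687·0.140568)/(-27.0290)] = 4.403·0.805978 = 3.54872 g/L.

3.549 g/L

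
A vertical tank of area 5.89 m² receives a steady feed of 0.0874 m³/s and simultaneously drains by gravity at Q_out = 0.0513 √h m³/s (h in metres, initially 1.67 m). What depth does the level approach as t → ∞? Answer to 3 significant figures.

A dh/dt = Q_in − 0.0513 √h. Steady state requires inflow = outflow:
Q_in = 0.0513 √h_ss ⇒ √h_ss = 0.0874/0.0513 = 1.7037.
h_ss = 1.7037² = 2.9026 m. (Since h₀ = 1.67 m < h_ss, the level will rise toward this value.)

2.90 m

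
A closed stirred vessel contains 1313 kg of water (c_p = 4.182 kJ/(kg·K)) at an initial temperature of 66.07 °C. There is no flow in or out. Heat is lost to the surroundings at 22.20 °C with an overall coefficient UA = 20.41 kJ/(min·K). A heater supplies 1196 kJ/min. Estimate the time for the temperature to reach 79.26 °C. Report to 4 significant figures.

M c_p dT/dt = −UA(T − T_amb) + Q̇.
τ = M c_p/UA = 269.033 min; T_ss = T_amb + Q̇/UA = 22.20 + 1196/20.41 = 80.7987 °C.
T(t) = T_ss + (T₀ − T_ss)e^(−t/τ); set T = 79.26:
t = −τ ln[(T − T_ss)/(T₀ − T_ss)] = −269.033 · ln(0.104471) = 607.704 min.

607.7 min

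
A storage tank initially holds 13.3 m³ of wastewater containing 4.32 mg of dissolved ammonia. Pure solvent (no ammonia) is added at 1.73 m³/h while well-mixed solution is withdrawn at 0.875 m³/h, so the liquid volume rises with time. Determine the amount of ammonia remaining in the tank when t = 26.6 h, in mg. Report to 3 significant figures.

Let m(t) be the amount of ammonia. Volume: V(t) = V₀ + (Q_in − Q_out) t = 13.3 + 0.85500 t; V(26.6) = 36.043 m³.
Species balance (pure solvent in): dm/dt = −Q_out · m/V(t).
dm/m = −Q_out dt/(V₀ + 0.85500 t); integrating gives ln(m/m₀) = −(Q_out/(Q_in−Q_out)) ln(V/V₀).
m = m₀ (V₀/V)^(Q_out/(Q_in−Q_out)) = 4.32 × (13.3/36.043)^(1.0234) = 1.5574 mg.

1.56 mg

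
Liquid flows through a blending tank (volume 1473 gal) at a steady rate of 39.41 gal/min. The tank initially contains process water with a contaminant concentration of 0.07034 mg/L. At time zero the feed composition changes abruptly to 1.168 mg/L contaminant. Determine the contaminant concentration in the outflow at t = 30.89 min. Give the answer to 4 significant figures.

0.6877 mg/L

Species balance on the tank: V dC/dt = Q(C_in − C).
So dC/dt = (C_in − C)/τ with τ = V/Q = 1473/39.41 = 37.3763 min.
C approaches C_in exponentially: C(t) = C_in + (C₀ − C_in) e^(−t/τ).
C(30.89) = 1.168 + (0.07034 − 1.168)·e^(−30.89/37.3763) = 1.168 + (-1.09766)·0.437596 = 0.687669 mg/L.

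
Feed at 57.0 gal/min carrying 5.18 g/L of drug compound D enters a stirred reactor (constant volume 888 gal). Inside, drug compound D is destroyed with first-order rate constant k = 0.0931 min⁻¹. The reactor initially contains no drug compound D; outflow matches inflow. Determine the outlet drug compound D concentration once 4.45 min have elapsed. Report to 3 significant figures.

V dC/dt = Q(C_in − C) − k V C.
dC/dt = (Q/V) C_in − (Q/V + k) C; effective rate a = Q/V + k = 0.064189 + 0.0931 = 0.15729 min⁻¹.
C_ss = Q C_in/(Q + kV) = 2.1139 g/L; C(t) = C_ss + (C₀ − C_ss) e^(−a t).
C(4.45) = 2.1139 + (-2.1139)·e^(−0.15729·4.45) = 2.1139 + (-2.1139)·0.49662 = 1.0641 g/L.

1.06 g/L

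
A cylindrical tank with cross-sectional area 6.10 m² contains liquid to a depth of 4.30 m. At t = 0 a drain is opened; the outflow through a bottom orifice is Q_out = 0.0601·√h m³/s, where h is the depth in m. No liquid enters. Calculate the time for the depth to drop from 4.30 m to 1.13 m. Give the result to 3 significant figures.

Accumulation of liquid (constant cross-section A): A dh/dt = −0.0601 √h.
∫ h^(−1/2) dh = −(0.0601/A) ∫ dt, giving 2√h = 2√h₀ − (0.0601/A) t.
t = 2A(√h₀ − √h)/0.0601 = 2·6.10·(√4.30 − √1.13)/0.0601
  = 12.200 × (2.0736 − 1.0630) / 0.0601 = 205.15 s.

205 s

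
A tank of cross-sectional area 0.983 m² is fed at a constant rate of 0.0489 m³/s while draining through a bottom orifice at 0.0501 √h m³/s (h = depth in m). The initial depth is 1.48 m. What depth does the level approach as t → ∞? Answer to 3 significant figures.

Mass balance (ρ constant): A dh/dt = Q_in − 0.0501 √h. At steady state dh/dt = 0:
Q_in = 0.0501 √h_ss ⇒ √h_ss = 0.0489/0.0501 = 0.97605.
h_ss = 0.97605² = 0.95267 m. (Since h₀ = 1.48 m > h_ss, the level will fall toward this value.)

0.953 m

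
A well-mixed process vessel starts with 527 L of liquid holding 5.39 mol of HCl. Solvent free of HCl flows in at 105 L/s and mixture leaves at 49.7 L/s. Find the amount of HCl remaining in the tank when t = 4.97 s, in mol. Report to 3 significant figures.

Let m(t) be the amount of HCl. Volume: V(t) = V₀ + (Q_in − Q_out) t = 527 + 55.300 t; V(4.97) = 801.84 L.
No HCl enters, so dm/dt = −Q_out · (m/V).
dm/m = −Q_out dt/(V₀ + 55.300 t); integrating gives ln(m/m₀) = −(Q_out/(Q_in−Q_out)) ln(V/V₀).
m = m₀ (V₀/V)^(Q_out/(Q_in−Q_out)) = 5.39 × (527/801.84)^(0.89873) = 3.6963 mol.

3.70 mol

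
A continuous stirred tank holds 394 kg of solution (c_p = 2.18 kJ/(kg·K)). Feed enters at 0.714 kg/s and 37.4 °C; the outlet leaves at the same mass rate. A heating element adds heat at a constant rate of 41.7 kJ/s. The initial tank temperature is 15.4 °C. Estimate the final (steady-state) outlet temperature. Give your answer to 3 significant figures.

64.2 °C

M c_p dT/dt = ṁ c_p (T_in − T) + Q̇.
At steady state dT/dt = 0 ⇒ T_ss = T_in + Q̇/(ṁ c_p) = 37.4 + 41.7/(0.714·2.18) = 64.191 °C.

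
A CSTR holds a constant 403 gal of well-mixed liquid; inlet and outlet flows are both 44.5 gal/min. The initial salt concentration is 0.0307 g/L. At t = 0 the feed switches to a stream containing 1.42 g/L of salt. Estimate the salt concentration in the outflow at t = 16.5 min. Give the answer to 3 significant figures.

Mass balance on the solute (V constant): V dC/dt = Q(C_in − C).
Rewrite as dC/dt + C/τ = C_in/τ, τ = V/Q = 9.0562 min.
C approaches C_in exponentially: C(t) = C_in + (C₀ − C_in) e^(−t/τ).
C(16.5) = 1.42 + (0.0307 − 1.42)·e^(−16.5/9.0562) = 1.42 + (-1.3893)·0.16171 = 1.1953 g/L.

1.20 g/L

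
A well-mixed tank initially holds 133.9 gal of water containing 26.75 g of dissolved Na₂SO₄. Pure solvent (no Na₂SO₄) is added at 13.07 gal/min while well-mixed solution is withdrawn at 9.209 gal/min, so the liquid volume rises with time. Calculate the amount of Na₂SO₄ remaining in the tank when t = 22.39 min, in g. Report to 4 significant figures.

Let m(t) be the amount of Na₂SO₄. Volume: V(t) = V₀ + (Q_in − Q_out) t = 133.9 + 3.86100 t; V(22.39) = 220.348 gal.
No Na₂SO₄ enters, so dm/dt = −Q_out · (m/V).
dm/m = −Q_out dt/(V₀ + 3.86100 t); integrating gives ln(m/m₀) = −(Q_out/(Q_in−Q_out)) ln(V/V₀).
m = m₀ (V₀/V)^(Q_out/(Q_in−Q_out)) = 26.75 × (133.9/220.348)^(2.38513) = 8.15366 g.

8.154 g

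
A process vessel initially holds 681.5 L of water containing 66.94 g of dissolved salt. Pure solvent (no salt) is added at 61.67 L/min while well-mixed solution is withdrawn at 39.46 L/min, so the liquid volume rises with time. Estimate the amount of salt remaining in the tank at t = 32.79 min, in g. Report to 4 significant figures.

Let m(t) be the amount of salt. Volume: V(t) = V₀ + (Q_in − Q_out) t = 681.5 + 22.2100 t; V(32.79) = 1409.77 L.
Species balance (pure solvent in): dm/dt = −Q_out · m/V(t).
Separate: dm/m = −Q_out dt/V(t) ⇒ ln(m/m₀) = −(Q_out/(Q_in−Q_out)) ln(V/V₀).
m = m₀ (V₀/V)^(Q_out/(Q_in−Q_out)) = 66.94 × (681.5/1409.77)^(1.77668) = 18.4002 g.

18.40 g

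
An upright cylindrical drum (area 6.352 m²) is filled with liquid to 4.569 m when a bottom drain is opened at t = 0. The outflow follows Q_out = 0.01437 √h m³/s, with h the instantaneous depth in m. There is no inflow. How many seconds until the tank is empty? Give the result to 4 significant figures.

Volume balance on the tank: A dh/dt = −0.01437 √h.
This is separable: 2 d(√h)/dt = −0.01437/A, so √h = √h₀ − (0.01437/(2A)) t.
Tank is empty when √h = 0: t_empty = 2A√h₀/0.01437.
t_empty = 2·6.352·√4.569/0.01437 = 12.7040·2.13752/0.01437 = 1889.71 s.

1890 s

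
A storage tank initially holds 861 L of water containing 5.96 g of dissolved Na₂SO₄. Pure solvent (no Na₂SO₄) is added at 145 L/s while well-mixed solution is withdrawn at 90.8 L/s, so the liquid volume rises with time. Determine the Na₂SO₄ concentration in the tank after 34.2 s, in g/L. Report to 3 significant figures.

0.000321 g/L

Total volume: dV/dt = Q_in − Q_out = 54.200 L/s, so V(t) = 861 + 54.200 t and V(34.2) = 2714.6 L.
No Na₂SO₄ enters, so dm/dt = −Q_out · (m/V).
dm/m = −Q_out dt/(V₀ + 54.200 t); integrating gives ln(m/m₀) = −(Q_out/(Q_in−Q_out)) ln(V/V₀).
m = m₀ (V₀/V)^(Q_out/(Q_in−Q_out)) = 5.96 × (861/2714.6)^(1.6753) = 0.87050 g.
C = m/V = 0.87050/2714.6 = 0.00032067 g/L.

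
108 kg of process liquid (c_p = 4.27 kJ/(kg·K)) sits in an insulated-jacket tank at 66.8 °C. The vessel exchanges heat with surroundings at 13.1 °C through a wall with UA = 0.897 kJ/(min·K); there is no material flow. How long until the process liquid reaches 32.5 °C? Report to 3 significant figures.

Lumped-capacitance energy balance: M c_p dT/dt = UA(T_amb − T).
τ = M c_p/UA = 514.11 min; T_ss = T_amb = 13.100 °C.
T(t) = T_ss + (T₀ − T_ss)e^(−t/τ); set T = 32.5:
t = −τ ln[(T − T_ss)/(T₀ − T_ss)] = −514.11 · ln(0.36127) = 523.44 min.

523 min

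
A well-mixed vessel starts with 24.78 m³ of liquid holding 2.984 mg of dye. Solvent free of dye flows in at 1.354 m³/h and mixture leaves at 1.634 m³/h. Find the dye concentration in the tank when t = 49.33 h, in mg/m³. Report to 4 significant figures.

Total volume: dV/dt = Q_in − Q_out = -0.280000 m³/h, so V(t) = 24.78 − 0.280000 t and V(49.33) = 10.9676 m³.
Solute balance: dm/dt = 0 − Q_out C = −Q_out m/V(t).
Separate: dm/m = −Q_out dt/V(t) ⇒ ln(m/m₀) = −(Q_out/(Q_in−Q_out)) ln(V/V₀).
m = m₀ (V₀/V)^(Q_out/(Q_in−Q_out)) = 2.984 × (24.78/10.9676)^(-5.83571) = 0.0256458 mg.
C = m/V = 0.0256458/10.9676 = 0.00233832 mg/m³.

0.002338 mg/m³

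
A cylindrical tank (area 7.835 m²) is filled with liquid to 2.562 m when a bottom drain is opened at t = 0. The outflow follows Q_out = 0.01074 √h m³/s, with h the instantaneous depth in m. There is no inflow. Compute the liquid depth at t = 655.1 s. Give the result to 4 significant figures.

Accumulation of liquid (constant cross-section A): A dh/dt = −0.01074 √h.
∫ h^(−1/2) dh = −(0.01074/A) ∫ dt, giving 2√h = 2√h₀ − (0.01074/A) t.
√h = √2.562 − 0.01074·655.1/(2·7.835) = 1.60062 − 0.448996 = 1.15163.
h = 1.15163² = 1.32625 m.

1.326 m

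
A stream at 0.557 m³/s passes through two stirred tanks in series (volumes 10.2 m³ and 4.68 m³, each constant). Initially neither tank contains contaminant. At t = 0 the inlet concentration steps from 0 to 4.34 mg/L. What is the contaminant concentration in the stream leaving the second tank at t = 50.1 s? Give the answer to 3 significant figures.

3.83 mg/L

Each tank obeys Vᵢ dCᵢ/dt = Q(Cᵢ₋₁ − Cᵢ), so τᵢ = Vᵢ/Q.
τ₁ = 10.2/0.557 = 18.312 s; τ₂ = 4.68/0.557 = 8.4022 s.
Tank 1: C₁ = C_in(1 − e^(−t/τ₁)). Tank 2 (τ₁ ≠ τ₂): C₂ = C_in[1 − (τ₁ e^(−t/τ₁) − τ₂ e^(−t/τ₂))/(τ₁ − τ₂)].
At t = 50.1: e^(−t/τ₁) = 0.064839, e^(−t/τ₂) = 0.0025728.
C₂ = 4.34·[1 − (18.312·0.064839 − 8.4022·0.0025728)/(9.9102)] = 4.34·0.88237 = 3.8295 mg/L.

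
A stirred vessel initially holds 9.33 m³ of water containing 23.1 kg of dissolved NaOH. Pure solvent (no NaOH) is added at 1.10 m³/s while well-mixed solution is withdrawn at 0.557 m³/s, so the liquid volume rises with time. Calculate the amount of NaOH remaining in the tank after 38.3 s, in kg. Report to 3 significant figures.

6.94 kg

Let m(t) be the amount of NaOH. Volume: V(t) = V₀ + (Q_in − Q_out) t = 9.33 + 0.54300 t; V(38.3) = 30.127 m³.
Solute balance: dm/dt = 0 − Q_out C = −Q_out m/V(t).
dm/m = −Q_out dt/(V₀ + 0.54300 t); integrating gives ln(m/m₀) = −(Q_out/(Q_in−Q_out)) ln(V/V₀).
m = m₀ (V₀/V)^(Q_out/(Q_in−Q_out)) = 23.1 × (9.33/30.127)^(1.0258) = 6.9409 kg.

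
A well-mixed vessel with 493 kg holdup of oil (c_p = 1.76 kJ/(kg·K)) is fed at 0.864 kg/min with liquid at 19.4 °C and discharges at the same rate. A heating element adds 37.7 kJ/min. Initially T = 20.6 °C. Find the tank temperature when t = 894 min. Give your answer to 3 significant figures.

39.3 °C

M c_p dT/dt = ṁ c_p (T_in − T) + Q̇.
τ = M/ṁ = 570.60 min; T_ss = T_in + Q̇/(ṁ c_p) = 19.4 + 37.7/(0.864·1.76) = 44.192 °C.
This is linear first-order; T(t) = T_ss + (T₀ − T_ss) e^(−t/τ).
T(894) = 44.192 + (-23.592)·e^(−894/570.60) = 44.192 + (-23.592)·0.20872 = 39.268 °C.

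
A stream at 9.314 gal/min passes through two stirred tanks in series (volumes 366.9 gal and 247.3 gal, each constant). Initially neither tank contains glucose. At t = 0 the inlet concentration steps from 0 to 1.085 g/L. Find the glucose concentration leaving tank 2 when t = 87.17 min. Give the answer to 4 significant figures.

Species balance on tank i: dCᵢ/dt = (Cᵢ₋₁ − Cᵢ)/τᵢ with τᵢ = Vᵢ/Q.
τ₁ = 366.9/9.314 = 39.3923 min; τ₂ = 247.3/9.314 = 26.5514 min.
Solving the cascade with C₁(0)=C₂(0)=0 gives C₂(t) = C_in[1 − (τ₁ e^(−t/τ₁) − τ₂ e^(−t/τ₂))/(τ₁ − τ₂)].
At t = 87.17: e^(−t/τ₁) = 0.109386, e^(−t/τ₂) = 0.0375132.
C₂ = 1.085·[1 − (39.3923·0.109386 − 26.5514·0.0375132)/(12.8409)] = 1.085·0.741999 = 0.805069 g/L.

0.8051 g/L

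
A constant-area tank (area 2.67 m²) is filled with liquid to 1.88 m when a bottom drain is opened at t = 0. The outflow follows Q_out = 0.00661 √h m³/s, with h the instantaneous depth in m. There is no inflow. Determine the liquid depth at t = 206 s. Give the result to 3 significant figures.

A dh/dt = −Q_out = −0.00661 √h.
This is separable: 2 d(√h)/dt = −0.00661/A, so √h = √h₀ − (0.00661/(2A)) t.
√h = √1.88 − 0.00661·206/(2·2.67) = 1.3711 − 0.25499 = 1.1161.
h = 1.1161² = 1.2458 m.

1.25 m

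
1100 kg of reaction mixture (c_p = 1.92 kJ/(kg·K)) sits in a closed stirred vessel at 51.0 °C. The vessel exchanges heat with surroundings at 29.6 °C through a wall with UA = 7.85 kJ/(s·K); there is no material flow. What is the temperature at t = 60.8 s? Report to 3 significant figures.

46.7 °C

Lumped-capacitance energy balance: M c_p dT/dt = UA(T_amb − T).
dT/dt = (T_ss − T)/τ with T_ss = T_amb = 29.600 °C, τ = M c_p/UA = 1100·1.92/7.85 = 269.04 s.
Solution: T(t) = T_ss + (T₀ − T_ss) e^(−t/τ).
T(60.8) = 29.600 + (21.400)·0.79773 = 46.671 °C.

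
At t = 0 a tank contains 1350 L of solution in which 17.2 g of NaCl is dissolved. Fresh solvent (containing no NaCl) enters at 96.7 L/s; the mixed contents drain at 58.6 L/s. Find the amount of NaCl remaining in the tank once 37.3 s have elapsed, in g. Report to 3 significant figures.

5.69 g

Total volume: dV/dt = Q_in − Q_out = 38.100 L/s, so V(t) = 1350 + 38.100 t and V(37.3) = 2771.1 L.
No NaCl enters, so dm/dt = −Q_out · (m/V).
Separate: dm/m = −Q_out dt/V(t) ⇒ ln(m/m₀) = −(Q_out/(Q_in−Q_out)) ln(V/V₀).
m = m₀ (V₀/V)^(Q_out/(Q_in−Q_out)) = 17.2 × (1350/2771.1)^(1.5381) = 5.6906 g.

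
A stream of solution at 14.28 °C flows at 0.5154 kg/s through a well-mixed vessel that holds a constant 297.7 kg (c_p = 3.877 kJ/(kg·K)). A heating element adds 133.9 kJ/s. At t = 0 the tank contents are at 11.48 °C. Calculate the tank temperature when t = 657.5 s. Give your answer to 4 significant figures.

Energy balance: M c_p dT/dt = ṁ c_p (T_in − T) + 133.9.
Rearrange: dT/dt = (T_ss − T)/τ with τ = M/ṁ = 577.610 s and T_ss = T_in + Q̇/(ṁ c_p) = 81.2901 °C.
Solution: T(t) = T_ss + (T₀ − T_ss) e^(−t/τ).
T(657.5) = 81.2901 + (-69.8101)·e^(−657.5/577.610) = 81.2901 + (-69.8101)·0.320359 = 58.9258 °C.

58.93 °C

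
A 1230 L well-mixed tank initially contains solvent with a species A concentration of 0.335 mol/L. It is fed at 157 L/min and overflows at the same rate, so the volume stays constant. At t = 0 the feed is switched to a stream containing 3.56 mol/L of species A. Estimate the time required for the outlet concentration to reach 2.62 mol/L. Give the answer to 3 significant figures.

9.66 min

Mass balance on the solute (V constant): V dC/dt = Q(C_in − C), so τ = V/Q = 7.8344 min.
C(t) = C_in + (C₀ − C_in) e^(−t/τ). Set C = 2.62 and solve for t:
e^(−t/τ) = (C − C_in)/(C₀ − C_in) = (2.62 − 3.56)/(0.335 − 3.56) = 0.29147
t = −τ ln(…) = 7.8344 × 1.2328 = 9.6583 min.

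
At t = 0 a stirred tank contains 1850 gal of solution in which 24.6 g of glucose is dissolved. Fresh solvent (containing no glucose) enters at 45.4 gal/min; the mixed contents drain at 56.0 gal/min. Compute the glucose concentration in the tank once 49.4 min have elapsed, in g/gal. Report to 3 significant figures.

0.00320 g/gal

Let m(t) be the amount of glucose. Volume: V(t) = V₀ + (Q_in − Q_out) t = 1850 − 10.600 t; V(49.4) = 1326.4 gal.
Species balance (pure solvent in): dm/dt = −Q_out · m/V(t).
dm/m = −Q_out dt/(V₀ − 10.600 t); integrating gives ln(m/m₀) = −(Q_out/(Q_in−Q_out)) ln(V/V₀).
m = m₀ (V₀/V)^(Q_out/(Q_in−Q_out)) = 24.6 × (1850/1326.4)^(-5.2830) = 4.2412 g.
C = m/V = 4.2412/1326.4 = 0.0031976 g/gal.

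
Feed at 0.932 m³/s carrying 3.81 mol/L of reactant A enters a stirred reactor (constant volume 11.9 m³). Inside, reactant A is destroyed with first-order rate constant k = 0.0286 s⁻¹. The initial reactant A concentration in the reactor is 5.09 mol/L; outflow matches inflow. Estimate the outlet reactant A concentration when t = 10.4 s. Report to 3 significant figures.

3.55 mol/L

Species balance: V dC/dt = Q C_in − Q C − k V C.
dC/dt = (Q/V) C_in − (Q/V + k) C; effective rate a = Q/V + k = 0.078319 + 0.0286 = 0.10692 s⁻¹.
C_ss = Q C_in/(Q + kV) = 2.7909 mol/L; C(t) = C_ss + (C₀ − C_ss) e^(−a t).
C(10.4) = 2.7909 + (2.2991)·e^(−0.10692·10.4) = 2.7909 + (2.2991)·0.32891 = 3.5471 mol/L.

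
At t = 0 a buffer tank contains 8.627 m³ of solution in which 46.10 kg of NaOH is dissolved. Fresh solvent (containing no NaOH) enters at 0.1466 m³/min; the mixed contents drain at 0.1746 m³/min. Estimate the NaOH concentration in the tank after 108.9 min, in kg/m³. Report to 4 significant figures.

0.5448 kg/m³

Total volume: dV/dt = Q_in − Q_out = -0.0280000 m³/min, so V(t) = 8.627 − 0.0280000 t and V(108.9) = 5.57780 m³.
Species balance (pure solvent in): dm/dt = −Q_out · m/V(t).
dm/m = −Q_out dt/(V₀ − 0.0280000 t); integrating gives ln(m/m₀) = −(Q_out/(Q_in−Q_out)) ln(V/V₀).
m = m₀ (V₀/V)^(Q_out/(Q_in−Q_out)) = 46.10 × (8.627/5.57780)^(-6.23571) = 3.03862 kg.
C = m/V = 3.03862/5.57780 = 0.544770 kg/m³.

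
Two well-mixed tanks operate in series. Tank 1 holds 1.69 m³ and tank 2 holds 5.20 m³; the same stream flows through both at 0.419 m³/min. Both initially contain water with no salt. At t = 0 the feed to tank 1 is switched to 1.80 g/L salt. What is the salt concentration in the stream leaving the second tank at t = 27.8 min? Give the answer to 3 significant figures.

Each tank obeys Vᵢ dCᵢ/dt = Q(Cᵢ₋₁ − Cᵢ), so τᵢ = Vᵢ/Q.
τ₁ = 1.69/0.419 = 4.0334 min; τ₂ = 5.20/0.419 = 12.411 min.
Solving the cascade with C₁(0)=C₂(0)=0 gives C₂(t) = C_in[1 − (τ₁ e^(−t/τ₁) − τ₂ e^(−t/τ₂))/(τ₁ − τ₂)].
At t = 27.8: e^(−t/τ₁) = 0.0010154, e^(−t/τ₂) = 0.10645.
C₂ = 1.80·[1 − (4.0334·0.0010154 − 12.411·0.10645)/(-8.3771)] = 1.80·0.84278 = 1.5170 g/L.

1.52 g/L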